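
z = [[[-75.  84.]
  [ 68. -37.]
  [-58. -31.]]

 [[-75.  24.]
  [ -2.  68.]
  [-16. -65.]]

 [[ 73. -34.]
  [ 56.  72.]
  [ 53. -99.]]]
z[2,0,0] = 73.0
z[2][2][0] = 53.0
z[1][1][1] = 68.0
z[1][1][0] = -2.0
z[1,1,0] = -2.0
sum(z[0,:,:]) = -49.0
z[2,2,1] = -99.0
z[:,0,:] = [[-75.0, 84.0], [-75.0, 24.0], [73.0, -34.0]]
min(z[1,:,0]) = -75.0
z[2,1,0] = 56.0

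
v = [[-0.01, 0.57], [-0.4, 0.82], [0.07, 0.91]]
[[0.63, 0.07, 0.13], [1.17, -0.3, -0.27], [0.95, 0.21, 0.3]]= v @ [[-0.67, 1.05, 1.17], [1.10, 0.15, 0.24]]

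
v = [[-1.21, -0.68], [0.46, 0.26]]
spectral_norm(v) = 1.49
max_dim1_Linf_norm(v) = 1.21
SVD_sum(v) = [[-1.21, -0.68], [0.46, 0.26]] + [[-0.0,  0.00], [-0.00,  0.0]]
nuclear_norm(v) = 1.49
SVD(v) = [[-0.93, 0.36], [0.36, 0.93]] @ diag([1.485159429515091, 0.0012119910928267625]) @ [[0.87, 0.49], [-0.49, 0.87]]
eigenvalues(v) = [-0.95, 0.0]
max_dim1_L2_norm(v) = 1.39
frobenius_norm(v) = 1.49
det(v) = -0.00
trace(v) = -0.95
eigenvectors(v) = [[-0.93,0.49], [0.35,-0.87]]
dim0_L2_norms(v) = [1.29, 0.73]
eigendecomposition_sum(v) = [[-1.21, -0.68], [0.46, 0.26]] + [[-0.0,-0.00], [0.0,0.0]]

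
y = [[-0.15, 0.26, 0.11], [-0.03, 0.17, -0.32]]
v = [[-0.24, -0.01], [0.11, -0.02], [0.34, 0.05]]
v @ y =[[0.04,-0.06,-0.02], [-0.02,0.03,0.02], [-0.05,0.1,0.02]]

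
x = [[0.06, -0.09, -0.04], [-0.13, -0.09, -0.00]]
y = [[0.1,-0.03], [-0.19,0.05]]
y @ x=[[0.01, -0.01, -0.0], [-0.02, 0.01, 0.01]]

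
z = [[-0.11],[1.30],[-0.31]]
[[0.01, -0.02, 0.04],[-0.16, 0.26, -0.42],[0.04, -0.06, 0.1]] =z @ [[-0.12, 0.20, -0.32]]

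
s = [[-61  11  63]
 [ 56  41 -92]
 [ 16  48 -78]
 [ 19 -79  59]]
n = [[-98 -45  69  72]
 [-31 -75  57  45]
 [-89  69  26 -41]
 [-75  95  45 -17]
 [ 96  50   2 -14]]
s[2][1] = 48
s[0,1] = 11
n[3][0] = -75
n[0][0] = -98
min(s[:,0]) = -61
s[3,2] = 59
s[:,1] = [11, 41, 48, -79]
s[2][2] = -78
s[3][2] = 59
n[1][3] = 45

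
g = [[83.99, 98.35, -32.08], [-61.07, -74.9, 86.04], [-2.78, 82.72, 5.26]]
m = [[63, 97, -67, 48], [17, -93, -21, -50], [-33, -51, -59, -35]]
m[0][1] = 97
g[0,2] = -32.08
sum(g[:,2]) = 59.220000000000006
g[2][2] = 5.26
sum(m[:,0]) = 47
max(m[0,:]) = 97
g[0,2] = -32.08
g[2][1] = 82.72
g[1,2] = 86.04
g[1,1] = -74.9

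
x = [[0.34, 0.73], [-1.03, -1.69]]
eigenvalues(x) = [-0.15, -1.2]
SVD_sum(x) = [[0.41, 0.69], [-1.0, -1.71]] + [[-0.07, 0.04], [-0.03, 0.02]]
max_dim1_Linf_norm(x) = 1.69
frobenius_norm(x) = 2.14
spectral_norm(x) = 2.14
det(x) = 0.18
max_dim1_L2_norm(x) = 1.98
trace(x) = -1.35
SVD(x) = [[-0.38,0.93], [0.93,0.38]] @ diag([2.1350888003185298, 0.08304104258968018]) @ [[-0.51, -0.86], [-0.86, 0.51]]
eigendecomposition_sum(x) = [[-0.22, -0.1], [0.14, 0.07]] + [[0.56, 0.83], [-1.17, -1.76]]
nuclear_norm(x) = 2.22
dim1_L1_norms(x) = [1.07, 2.72]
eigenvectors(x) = [[0.83, -0.43], [-0.56, 0.9]]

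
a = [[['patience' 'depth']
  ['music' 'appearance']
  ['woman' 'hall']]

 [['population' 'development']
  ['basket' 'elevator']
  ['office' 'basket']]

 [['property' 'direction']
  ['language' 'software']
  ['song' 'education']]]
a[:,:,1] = [['depth', 'appearance', 'hall'], ['development', 'elevator', 'basket'], ['direction', 'software', 'education']]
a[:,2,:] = [['woman', 'hall'], ['office', 'basket'], ['song', 'education']]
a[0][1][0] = 'music'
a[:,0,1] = ['depth', 'development', 'direction']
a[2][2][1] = 'education'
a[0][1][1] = 'appearance'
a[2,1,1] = 'software'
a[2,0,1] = 'direction'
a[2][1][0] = 'language'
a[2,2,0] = 'song'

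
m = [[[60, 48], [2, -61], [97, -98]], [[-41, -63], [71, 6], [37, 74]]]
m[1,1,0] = 71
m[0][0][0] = 60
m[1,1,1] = 6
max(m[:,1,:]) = 71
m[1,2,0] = 37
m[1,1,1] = 6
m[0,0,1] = 48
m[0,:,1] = [48, -61, -98]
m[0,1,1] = -61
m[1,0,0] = -41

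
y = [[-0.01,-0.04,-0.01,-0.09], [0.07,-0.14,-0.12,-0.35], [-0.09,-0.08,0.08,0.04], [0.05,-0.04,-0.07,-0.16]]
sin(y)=[[-0.01,-0.04,-0.01,-0.09], [0.07,-0.14,-0.12,-0.35], [-0.09,-0.08,0.08,0.04], [0.05,-0.04,-0.07,-0.16]]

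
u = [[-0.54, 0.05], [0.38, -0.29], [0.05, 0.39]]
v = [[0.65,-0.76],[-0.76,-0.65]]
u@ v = [[-0.39,0.38],  [0.47,-0.1],  [-0.26,-0.29]]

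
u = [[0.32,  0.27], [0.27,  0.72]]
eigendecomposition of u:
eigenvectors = [[-0.89, -0.45], [0.45, -0.89]]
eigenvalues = [0.18, 0.86]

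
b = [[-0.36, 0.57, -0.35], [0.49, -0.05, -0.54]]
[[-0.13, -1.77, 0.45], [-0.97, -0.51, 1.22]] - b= [[0.23, -2.34, 0.80], [-1.46, -0.46, 1.76]]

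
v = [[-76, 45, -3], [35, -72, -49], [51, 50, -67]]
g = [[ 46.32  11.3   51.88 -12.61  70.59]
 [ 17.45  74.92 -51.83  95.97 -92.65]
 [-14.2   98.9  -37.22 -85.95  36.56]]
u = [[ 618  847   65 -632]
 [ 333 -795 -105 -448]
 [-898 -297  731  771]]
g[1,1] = 74.92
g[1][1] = 74.92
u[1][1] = -795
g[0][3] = -12.61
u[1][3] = -448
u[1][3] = -448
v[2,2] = -67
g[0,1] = 11.3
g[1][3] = 95.97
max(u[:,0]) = 618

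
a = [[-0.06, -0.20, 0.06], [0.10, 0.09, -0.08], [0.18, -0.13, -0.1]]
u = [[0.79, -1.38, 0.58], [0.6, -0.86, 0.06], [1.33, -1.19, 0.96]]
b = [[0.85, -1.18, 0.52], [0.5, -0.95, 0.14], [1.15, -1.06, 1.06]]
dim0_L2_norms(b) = [1.51, 1.85, 1.19]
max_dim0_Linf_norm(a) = 0.2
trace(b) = 0.96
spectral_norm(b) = 2.61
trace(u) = 0.89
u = a + b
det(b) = -0.00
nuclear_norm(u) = 3.53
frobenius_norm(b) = 2.67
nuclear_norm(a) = 0.52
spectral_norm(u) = 2.78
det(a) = 0.00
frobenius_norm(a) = 0.36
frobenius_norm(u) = 2.84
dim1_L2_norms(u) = [1.69, 1.05, 2.03]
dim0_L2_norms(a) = [0.21, 0.25, 0.14]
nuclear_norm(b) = 3.17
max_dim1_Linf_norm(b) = 1.18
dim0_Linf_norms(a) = [0.18, 0.2, 0.1]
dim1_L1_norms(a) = [0.32, 0.27, 0.41]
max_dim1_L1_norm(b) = 3.27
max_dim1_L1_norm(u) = 3.48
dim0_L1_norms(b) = [2.5, 3.19, 1.72]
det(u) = 0.34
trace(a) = -0.07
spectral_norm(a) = 0.26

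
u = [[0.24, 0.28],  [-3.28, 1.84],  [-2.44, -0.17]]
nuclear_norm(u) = 5.55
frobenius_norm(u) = 4.50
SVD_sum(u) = [[0.12, -0.04], [-3.49, 1.27], [-2.1, 0.76]] + [[0.12, 0.32],[0.21, 0.57],[-0.34, -0.93]]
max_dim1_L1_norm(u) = 5.12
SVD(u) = [[-0.03, -0.28], [0.86, -0.5], [0.52, 0.82]] @ diag([4.334288767883458, 1.2150888348591227]) @ [[-0.94, 0.34], [-0.34, -0.94]]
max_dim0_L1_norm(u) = 5.96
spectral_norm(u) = 4.33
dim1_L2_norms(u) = [0.37, 3.76, 2.45]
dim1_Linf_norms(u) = [0.28, 3.28, 2.44]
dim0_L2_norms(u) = [4.1, 1.87]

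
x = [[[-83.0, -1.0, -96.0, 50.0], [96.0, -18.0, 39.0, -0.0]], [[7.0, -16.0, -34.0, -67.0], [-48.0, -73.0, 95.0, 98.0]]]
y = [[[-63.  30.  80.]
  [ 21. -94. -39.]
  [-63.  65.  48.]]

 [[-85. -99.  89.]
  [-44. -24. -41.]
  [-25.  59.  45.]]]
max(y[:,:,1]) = 65.0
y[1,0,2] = 89.0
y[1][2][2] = 45.0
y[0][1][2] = -39.0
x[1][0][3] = -67.0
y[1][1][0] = -44.0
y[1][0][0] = -85.0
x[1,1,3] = 98.0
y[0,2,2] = 48.0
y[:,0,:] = [[-63.0, 30.0, 80.0], [-85.0, -99.0, 89.0]]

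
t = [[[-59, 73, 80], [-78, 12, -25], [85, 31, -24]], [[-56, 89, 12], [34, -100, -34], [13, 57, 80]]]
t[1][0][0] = -56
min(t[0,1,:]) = -78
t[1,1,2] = -34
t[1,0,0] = -56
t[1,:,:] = [[-56, 89, 12], [34, -100, -34], [13, 57, 80]]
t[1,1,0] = 34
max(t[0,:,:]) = 85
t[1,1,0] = 34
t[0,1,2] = -25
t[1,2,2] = 80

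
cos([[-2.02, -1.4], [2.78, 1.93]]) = [[0.91, -0.06], [0.12, 1.08]]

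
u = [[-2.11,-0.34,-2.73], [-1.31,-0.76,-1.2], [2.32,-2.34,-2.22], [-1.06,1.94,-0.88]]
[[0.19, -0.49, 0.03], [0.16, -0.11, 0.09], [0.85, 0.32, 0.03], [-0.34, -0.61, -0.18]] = u @ [[0.08, 0.07, -0.05], [-0.18, -0.21, -0.1], [-0.11, 0.15, 0.04]]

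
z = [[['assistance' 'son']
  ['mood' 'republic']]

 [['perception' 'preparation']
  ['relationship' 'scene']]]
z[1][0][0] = 'perception'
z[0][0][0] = 'assistance'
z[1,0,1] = 'preparation'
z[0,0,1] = 'son'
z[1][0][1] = 'preparation'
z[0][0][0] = 'assistance'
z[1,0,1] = 'preparation'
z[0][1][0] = 'mood'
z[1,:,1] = ['preparation', 'scene']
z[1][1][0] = 'relationship'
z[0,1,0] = 'mood'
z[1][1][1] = 'scene'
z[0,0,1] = 'son'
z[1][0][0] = 'perception'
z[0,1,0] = 'mood'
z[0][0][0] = 'assistance'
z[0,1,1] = 'republic'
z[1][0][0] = 'perception'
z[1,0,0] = 'perception'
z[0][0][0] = 'assistance'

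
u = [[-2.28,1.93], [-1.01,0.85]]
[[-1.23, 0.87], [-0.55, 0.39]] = u @ [[0.88, -1.70], [0.40, -1.56]]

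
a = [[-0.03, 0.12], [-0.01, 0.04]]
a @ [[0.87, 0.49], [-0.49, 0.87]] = [[-0.08, 0.09], [-0.03, 0.03]]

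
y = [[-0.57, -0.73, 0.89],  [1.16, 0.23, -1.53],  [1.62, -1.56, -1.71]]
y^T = [[-0.57, 1.16, 1.62], [-0.73, 0.23, -1.56], [0.89, -1.53, -1.71]]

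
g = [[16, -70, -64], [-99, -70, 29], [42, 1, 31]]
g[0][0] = 16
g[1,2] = 29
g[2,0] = 42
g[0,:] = [16, -70, -64]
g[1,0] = -99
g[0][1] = -70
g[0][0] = 16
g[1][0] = -99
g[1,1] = -70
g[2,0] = 42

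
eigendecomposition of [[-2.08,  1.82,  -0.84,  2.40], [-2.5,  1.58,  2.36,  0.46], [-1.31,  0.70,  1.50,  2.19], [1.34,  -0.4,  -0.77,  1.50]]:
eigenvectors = [[-0.84+0.00j, (0.13+0.03j), (0.13-0.03j), (0.42+0j)],[(-0.37+0j), 0.79+0.00j, 0.79-0.00j, (0.88+0j)],[(-0.35+0j), (0.3+0.35j), (0.3-0.35j), 0.19+0.00j],[0.19+0.00j, (-0.3+0.24j), (-0.3-0.24j), -0.09+0.00j]]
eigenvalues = [(-2.19+0j), (1.91+1.09j), (1.91-1.09j), (0.87+0j)]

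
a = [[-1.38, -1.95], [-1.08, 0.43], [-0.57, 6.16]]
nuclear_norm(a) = 8.31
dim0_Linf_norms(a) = [1.38, 6.16]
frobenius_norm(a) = 6.73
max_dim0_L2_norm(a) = 6.48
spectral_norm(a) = 6.48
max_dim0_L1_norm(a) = 8.54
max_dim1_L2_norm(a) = 6.19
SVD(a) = [[0.29, 0.79], [-0.07, 0.58], [-0.95, 0.20]] @ diag([6.4788712985262045, 1.8310998599566812]) @ [[0.03,  -1.00], [-1.0,  -0.03]]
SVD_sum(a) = [[0.06, -1.90], [-0.02, 0.47], [-0.21, 6.17]] + [[-1.44, -0.05], [-1.06, -0.04], [-0.36, -0.01]]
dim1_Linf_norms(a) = [1.95, 1.08, 6.16]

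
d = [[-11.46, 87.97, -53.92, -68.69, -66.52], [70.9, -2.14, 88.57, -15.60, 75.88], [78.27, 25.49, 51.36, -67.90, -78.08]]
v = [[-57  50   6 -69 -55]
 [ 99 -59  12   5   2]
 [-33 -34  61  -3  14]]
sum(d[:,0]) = 137.71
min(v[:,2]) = 6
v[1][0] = 99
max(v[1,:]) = 99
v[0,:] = [-57, 50, 6, -69, -55]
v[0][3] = -69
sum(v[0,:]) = -125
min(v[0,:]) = -69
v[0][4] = -55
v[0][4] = -55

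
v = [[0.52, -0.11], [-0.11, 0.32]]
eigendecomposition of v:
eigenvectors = [[0.91,0.40], [-0.4,0.91]]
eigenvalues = [0.57, 0.27]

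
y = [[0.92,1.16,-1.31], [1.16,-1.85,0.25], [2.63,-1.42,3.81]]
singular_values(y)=[5.14, 1.74, 1.64]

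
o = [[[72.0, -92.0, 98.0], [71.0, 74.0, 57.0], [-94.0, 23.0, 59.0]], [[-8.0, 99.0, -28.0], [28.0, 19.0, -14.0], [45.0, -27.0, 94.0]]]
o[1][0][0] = -8.0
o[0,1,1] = 74.0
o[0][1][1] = 74.0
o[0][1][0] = 71.0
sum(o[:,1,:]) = 235.0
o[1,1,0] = 28.0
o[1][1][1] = 19.0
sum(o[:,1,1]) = 93.0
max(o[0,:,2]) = 98.0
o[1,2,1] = -27.0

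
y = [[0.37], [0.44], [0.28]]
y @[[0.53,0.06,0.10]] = [[0.20, 0.02, 0.04], [0.23, 0.03, 0.04], [0.15, 0.02, 0.03]]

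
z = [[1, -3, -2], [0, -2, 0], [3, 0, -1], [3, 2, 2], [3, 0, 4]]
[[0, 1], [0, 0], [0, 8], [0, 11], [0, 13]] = z @ [[0, 3], [0, 0], [0, 1]]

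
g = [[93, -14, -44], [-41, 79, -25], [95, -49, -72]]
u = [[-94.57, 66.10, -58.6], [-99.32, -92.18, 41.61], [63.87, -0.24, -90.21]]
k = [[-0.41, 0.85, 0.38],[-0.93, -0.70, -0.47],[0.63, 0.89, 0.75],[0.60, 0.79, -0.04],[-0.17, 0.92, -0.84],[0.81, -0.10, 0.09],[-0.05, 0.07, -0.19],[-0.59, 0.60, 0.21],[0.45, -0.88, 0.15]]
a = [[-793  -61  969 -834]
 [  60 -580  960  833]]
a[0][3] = -834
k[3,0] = 0.597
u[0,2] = -58.6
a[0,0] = -793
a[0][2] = 969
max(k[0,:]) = 0.854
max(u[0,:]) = 66.1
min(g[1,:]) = -41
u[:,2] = [-58.6, 41.61, -90.21]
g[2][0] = 95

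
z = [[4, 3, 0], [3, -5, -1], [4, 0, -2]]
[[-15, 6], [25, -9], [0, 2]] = z@[[0, 0], [-5, 2], [0, -1]]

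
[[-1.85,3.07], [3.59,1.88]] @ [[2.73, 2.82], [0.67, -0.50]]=[[-2.99, -6.75], [11.06, 9.18]]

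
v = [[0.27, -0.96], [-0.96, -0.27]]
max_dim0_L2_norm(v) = 1.0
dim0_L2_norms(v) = [1.0, 1.0]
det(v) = -0.99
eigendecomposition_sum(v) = [[0.63, -0.48],[-0.48, 0.36]] + [[-0.36, -0.48], [-0.48, -0.63]]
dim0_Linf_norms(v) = [0.96, 0.96]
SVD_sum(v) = [[0.27, 0.00], [-0.96, 0.00]] + [[0.0, -0.96],[0.00, -0.27]]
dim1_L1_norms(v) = [1.23, 1.23]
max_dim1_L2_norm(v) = 1.0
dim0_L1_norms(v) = [1.23, 1.23]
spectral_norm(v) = 1.00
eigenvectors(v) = [[0.80, 0.60], [-0.6, 0.80]]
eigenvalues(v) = [1.0, -1.0]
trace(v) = 0.00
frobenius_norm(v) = 1.41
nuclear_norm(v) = 1.99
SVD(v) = [[-0.27,0.96], [0.96,0.27]] @ diag([0.9972462083156797, 0.9972462083156796]) @ [[-1.0, -0.0], [-0.00, -1.0]]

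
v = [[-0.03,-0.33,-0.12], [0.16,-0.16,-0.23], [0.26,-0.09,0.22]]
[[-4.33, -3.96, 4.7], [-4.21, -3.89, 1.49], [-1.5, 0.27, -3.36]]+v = [[-4.36, -4.29, 4.58], [-4.05, -4.05, 1.26], [-1.24, 0.18, -3.14]]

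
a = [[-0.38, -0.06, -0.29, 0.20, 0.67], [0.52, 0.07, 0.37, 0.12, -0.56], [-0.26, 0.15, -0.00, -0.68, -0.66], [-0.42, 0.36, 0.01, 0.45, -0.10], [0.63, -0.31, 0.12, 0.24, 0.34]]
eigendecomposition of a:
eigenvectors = [[(-0.51+0j), (0.09+0.28j), 0.09-0.28j, -0.26+0.00j, (-0.44+0j)], [0.64+0.00j, -0.27-0.15j, (-0.27+0.15j), -0.80+0.00j, (-0.68+0j)], [-0.12+0.00j, 0.13-0.47j, (0.13+0.47j), (-0.2+0j), 0.57+0.00j], [(-0.29+0j), -0.67+0.00j, -0.67-0.00j, (0.31+0j), 0.10+0.00j], [(0.49+0j), 0.24+0.28j, 0.24-0.28j, -0.40+0.00j, -0.09+0.00j]]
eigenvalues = [(-0.9+0j), (0.69+0.31j), (0.69-0.31j), 0j, (-0+0j)]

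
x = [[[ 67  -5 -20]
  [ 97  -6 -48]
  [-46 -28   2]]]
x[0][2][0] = -46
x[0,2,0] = -46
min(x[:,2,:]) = -46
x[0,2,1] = -28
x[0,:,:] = [[67, -5, -20], [97, -6, -48], [-46, -28, 2]]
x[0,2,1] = -28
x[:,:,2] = [[-20, -48, 2]]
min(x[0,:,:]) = -48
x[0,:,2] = [-20, -48, 2]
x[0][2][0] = -46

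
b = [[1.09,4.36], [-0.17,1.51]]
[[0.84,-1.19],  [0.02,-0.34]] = b@[[0.49,  -0.13], [0.07,  -0.24]]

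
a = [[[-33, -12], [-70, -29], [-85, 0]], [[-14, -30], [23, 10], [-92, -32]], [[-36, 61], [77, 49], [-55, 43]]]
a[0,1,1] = -29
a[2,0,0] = -36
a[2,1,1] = 49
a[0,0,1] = -12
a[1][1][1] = 10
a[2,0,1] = 61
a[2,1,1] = 49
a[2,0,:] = [-36, 61]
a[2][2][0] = -55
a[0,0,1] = -12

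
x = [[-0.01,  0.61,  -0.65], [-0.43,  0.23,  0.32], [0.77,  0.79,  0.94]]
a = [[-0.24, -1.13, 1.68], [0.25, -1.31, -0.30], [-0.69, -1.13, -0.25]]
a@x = [[1.78, 0.92, 1.37], [0.33, -0.39, -0.86], [0.30, -0.88, -0.15]]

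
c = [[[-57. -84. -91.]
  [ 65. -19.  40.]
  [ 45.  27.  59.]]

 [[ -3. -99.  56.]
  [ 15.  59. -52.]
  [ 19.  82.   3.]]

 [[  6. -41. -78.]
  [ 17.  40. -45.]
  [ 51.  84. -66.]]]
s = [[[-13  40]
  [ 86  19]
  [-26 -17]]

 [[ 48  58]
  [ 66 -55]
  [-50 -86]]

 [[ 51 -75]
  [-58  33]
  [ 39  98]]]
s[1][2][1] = -86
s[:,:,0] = [[-13, 86, -26], [48, 66, -50], [51, -58, 39]]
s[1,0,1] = 58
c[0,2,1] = 27.0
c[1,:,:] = [[-3.0, -99.0, 56.0], [15.0, 59.0, -52.0], [19.0, 82.0, 3.0]]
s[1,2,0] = -50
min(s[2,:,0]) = -58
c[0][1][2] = 40.0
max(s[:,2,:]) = 98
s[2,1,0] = -58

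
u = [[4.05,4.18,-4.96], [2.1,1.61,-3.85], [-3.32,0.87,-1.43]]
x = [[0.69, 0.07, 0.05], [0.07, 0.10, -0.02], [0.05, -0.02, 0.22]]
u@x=[[2.84, 0.8, -0.97], [1.37, 0.39, -0.77], [-2.3, -0.12, -0.50]]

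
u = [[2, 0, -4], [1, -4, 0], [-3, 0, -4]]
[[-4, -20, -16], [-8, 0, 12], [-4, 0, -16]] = u @ [[0, -4, 0], [2, -1, -3], [1, 3, 4]]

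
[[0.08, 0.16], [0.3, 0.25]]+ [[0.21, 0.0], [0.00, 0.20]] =[[0.29, 0.16], [0.30, 0.45]]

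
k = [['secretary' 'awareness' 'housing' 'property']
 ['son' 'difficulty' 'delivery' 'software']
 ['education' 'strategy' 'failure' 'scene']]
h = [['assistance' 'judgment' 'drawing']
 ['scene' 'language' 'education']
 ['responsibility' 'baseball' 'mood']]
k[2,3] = 'scene'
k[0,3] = 'property'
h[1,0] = 'scene'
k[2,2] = 'failure'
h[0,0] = 'assistance'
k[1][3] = 'software'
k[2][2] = 'failure'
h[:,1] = ['judgment', 'language', 'baseball']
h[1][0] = 'scene'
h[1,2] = 'education'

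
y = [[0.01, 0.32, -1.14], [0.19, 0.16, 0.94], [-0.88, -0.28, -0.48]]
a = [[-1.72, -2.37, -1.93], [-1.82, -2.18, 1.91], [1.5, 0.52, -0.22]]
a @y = [[1.23, -0.39, 0.66], [-2.11, -1.47, -0.89], [0.31, 0.62, -1.12]]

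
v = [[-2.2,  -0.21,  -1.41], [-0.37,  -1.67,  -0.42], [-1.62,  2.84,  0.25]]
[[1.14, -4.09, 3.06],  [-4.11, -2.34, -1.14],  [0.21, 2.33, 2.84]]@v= [[-5.95, 15.28, 0.88],[11.75, 1.53, 6.49],[-5.92, 4.13, -0.56]]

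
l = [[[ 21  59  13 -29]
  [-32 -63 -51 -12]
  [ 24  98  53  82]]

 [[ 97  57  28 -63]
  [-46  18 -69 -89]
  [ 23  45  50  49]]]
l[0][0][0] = 21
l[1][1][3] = -89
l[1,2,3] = 49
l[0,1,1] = -63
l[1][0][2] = 28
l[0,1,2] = -51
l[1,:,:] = [[97, 57, 28, -63], [-46, 18, -69, -89], [23, 45, 50, 49]]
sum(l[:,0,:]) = 183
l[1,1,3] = -89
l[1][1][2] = -69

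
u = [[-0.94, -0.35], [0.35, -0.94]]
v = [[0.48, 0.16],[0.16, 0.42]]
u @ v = [[-0.51, -0.3], [0.02, -0.34]]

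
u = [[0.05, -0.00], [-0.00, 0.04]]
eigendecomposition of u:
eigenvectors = [[1.00, 0.0],[0.0, 1.0]]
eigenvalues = [0.05, 0.04]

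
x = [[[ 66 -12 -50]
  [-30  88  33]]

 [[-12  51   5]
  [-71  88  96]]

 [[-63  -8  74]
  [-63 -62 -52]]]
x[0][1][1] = 88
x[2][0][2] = 74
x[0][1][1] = 88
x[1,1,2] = 96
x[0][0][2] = -50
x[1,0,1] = 51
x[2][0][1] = -8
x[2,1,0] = -63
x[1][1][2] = 96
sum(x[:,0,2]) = 29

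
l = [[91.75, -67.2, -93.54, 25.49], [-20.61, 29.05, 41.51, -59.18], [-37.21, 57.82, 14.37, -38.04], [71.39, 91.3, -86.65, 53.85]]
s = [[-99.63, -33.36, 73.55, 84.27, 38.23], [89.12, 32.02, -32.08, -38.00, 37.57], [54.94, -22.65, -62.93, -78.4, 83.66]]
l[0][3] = 25.49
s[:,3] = [84.27, -38.0, -78.4]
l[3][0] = 71.39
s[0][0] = -99.63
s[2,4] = 83.66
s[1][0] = 89.12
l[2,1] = 57.82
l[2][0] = -37.21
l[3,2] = -86.65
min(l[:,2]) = -93.54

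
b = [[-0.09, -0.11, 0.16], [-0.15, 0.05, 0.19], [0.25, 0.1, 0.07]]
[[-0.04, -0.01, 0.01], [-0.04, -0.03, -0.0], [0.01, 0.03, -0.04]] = b @ [[0.06,0.15,-0.1], [0.04,-0.08,-0.11], [-0.18,-0.04,-0.05]]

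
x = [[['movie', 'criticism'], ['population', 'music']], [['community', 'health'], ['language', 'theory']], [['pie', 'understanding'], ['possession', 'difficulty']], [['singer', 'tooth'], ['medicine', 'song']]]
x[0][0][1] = 'criticism'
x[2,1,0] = 'possession'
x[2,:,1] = ['understanding', 'difficulty']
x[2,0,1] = 'understanding'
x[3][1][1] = 'song'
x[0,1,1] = 'music'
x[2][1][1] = 'difficulty'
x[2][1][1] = 'difficulty'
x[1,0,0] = 'community'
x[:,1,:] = [['population', 'music'], ['language', 'theory'], ['possession', 'difficulty'], ['medicine', 'song']]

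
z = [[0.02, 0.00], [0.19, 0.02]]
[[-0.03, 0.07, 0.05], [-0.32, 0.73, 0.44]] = z @[[-1.53, 3.57, 2.38], [-1.43, 2.69, -0.46]]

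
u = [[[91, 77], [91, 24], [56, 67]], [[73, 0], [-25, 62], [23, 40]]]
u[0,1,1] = 24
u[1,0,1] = 0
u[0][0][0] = 91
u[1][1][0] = -25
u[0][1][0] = 91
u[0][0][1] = 77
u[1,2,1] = 40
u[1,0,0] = 73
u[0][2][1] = 67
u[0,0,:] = [91, 77]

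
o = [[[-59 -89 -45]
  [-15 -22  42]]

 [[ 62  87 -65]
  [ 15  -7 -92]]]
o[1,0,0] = 62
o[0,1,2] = 42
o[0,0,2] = -45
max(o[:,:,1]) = 87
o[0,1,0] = -15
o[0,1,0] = -15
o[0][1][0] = -15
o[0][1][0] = -15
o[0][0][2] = -45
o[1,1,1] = -7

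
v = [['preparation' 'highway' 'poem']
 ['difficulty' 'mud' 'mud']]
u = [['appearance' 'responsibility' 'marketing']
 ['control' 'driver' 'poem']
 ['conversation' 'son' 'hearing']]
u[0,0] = 'appearance'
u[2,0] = 'conversation'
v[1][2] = 'mud'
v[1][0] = 'difficulty'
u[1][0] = 'control'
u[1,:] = ['control', 'driver', 'poem']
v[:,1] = ['highway', 'mud']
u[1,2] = 'poem'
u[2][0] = 'conversation'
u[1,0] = 'control'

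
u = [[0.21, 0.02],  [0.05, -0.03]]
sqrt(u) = [[(0.46+0j), (0.04-0.01j)],[(0.09-0.04j), (0.01+0.18j)]]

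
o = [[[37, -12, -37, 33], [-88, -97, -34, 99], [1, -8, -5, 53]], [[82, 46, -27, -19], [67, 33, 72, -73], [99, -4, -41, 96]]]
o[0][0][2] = -37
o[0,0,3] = 33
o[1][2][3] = 96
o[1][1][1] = 33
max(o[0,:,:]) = 99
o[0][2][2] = -5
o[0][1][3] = 99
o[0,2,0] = 1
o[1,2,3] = 96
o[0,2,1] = -8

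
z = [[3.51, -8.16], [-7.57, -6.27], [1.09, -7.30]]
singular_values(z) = [12.67, 8.34]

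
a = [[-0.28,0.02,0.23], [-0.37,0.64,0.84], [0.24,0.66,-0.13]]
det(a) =0.090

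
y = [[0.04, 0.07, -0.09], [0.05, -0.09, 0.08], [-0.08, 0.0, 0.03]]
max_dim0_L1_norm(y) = 0.2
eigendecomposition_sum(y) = [[-0.03, 0.05, -0.04], [0.06, -0.09, 0.07], [-0.01, 0.02, -0.02]] + [[0.07,  0.02,  -0.05], [-0.01,  -0.00,  0.01], [-0.07,  -0.02,  0.05]] + [[0.0, 0.0, 0.0], [0.0, 0.0, 0.0], [0.00, 0.0, 0.00]]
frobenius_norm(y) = 0.20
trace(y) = -0.02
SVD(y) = [[0.69, 0.37, 0.63], [-0.71, 0.51, 0.48], [-0.14, -0.78, 0.61]] @ diag([0.16661196836323, 0.10554575071885272, 0.0007392586312439444]) @ [[0.02, 0.67, -0.74], [0.97, -0.19, -0.15], [0.24, 0.71, 0.66]]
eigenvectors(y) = [[-0.45,0.73,0.24],[0.86,-0.09,0.71],[-0.22,-0.68,0.66]]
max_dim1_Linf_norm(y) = 0.09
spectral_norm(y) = 0.17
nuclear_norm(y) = 0.27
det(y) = -0.00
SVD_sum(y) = [[0.0, 0.08, -0.08], [-0.0, -0.08, 0.09], [-0.0, -0.02, 0.02]] + [[0.04,-0.01,-0.01], [0.05,-0.01,-0.01], [-0.08,0.02,0.01]] + [[0.00, 0.00, 0.00], [0.0, 0.00, 0.0], [0.00, 0.00, 0.00]]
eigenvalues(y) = [-0.14, 0.12, 0.0]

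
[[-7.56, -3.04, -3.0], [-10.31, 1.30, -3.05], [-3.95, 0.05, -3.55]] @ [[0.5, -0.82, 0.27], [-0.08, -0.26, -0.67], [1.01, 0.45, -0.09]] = [[-6.57, 5.64, 0.27], [-8.34, 6.74, -3.38], [-5.56, 1.63, -0.78]]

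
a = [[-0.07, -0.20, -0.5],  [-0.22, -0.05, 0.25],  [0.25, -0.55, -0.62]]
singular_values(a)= [1.02, 0.26, 0.24]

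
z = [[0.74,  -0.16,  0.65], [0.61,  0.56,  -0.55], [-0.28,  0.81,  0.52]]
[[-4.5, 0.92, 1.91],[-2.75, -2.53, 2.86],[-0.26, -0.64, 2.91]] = z@ [[-4.95, -0.69, 2.36], [-1.04, -2.11, 3.67], [-1.54, 1.68, 1.15]]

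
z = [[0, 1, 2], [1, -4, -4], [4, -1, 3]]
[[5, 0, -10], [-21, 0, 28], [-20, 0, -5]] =z@[[-5, 0, 0], [3, 0, -4], [1, 0, -3]]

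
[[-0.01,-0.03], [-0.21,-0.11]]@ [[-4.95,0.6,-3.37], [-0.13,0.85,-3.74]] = [[0.05, -0.03, 0.15],[1.05, -0.22, 1.12]]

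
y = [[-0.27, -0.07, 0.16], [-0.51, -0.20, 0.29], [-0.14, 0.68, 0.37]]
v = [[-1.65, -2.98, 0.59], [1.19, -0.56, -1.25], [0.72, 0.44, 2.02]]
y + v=[[-1.92, -3.05, 0.75], [0.68, -0.76, -0.96], [0.58, 1.12, 2.39]]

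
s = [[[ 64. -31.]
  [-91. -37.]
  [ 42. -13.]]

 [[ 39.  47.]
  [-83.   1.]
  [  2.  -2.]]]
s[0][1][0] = -91.0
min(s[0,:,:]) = -91.0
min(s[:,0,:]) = -31.0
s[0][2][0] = 42.0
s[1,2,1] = -2.0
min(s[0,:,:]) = -91.0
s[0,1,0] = -91.0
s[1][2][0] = 2.0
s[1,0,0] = 39.0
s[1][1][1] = 1.0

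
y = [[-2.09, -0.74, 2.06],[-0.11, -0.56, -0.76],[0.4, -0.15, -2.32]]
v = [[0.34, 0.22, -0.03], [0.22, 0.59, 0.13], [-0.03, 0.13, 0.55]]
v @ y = [[-0.75,-0.37,0.60], [-0.47,-0.51,-0.30], [0.27,-0.13,-1.44]]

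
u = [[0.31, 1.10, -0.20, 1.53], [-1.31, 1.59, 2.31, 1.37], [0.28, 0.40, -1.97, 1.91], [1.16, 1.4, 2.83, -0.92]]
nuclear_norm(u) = 9.70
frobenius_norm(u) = 5.92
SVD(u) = [[0.01, -0.53, -0.4, -0.75], [-0.55, -0.63, 0.53, 0.16], [0.43, -0.55, -0.38, 0.6], [-0.72, 0.14, -0.64, 0.24]] @ diag([4.5393554249174075, 3.345991429776777, 1.808614919693533, 0.002397998170720372]) @ [[0.0, -0.37, -0.91, 0.16],  [0.2, -0.48, 0.04, -0.85],  [-0.93, -0.35, 0.14, -0.01],  [0.32, -0.71, 0.38, 0.49]]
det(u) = -0.07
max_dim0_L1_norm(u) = 7.31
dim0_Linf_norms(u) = [1.31, 1.59, 2.83, 1.91]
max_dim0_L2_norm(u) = 4.16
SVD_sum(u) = [[0.0,-0.01,-0.02,0.00],[-0.00,0.92,2.26,-0.41],[0.00,-0.73,-1.79,0.32],[-0.0,1.21,2.97,-0.54]] + [[-0.35, 0.86, -0.08, 1.52], [-0.41, 1.01, -0.09, 1.79], [-0.36, 0.89, -0.08, 1.58], [0.09, -0.22, 0.02, -0.39]] + [[0.66, 0.25, -0.10, 0.01], [-0.89, -0.34, 0.14, -0.01], [0.64, 0.24, -0.1, 0.01], [1.07, 0.41, -0.16, 0.01]] + [[-0.00, 0.0, -0.00, -0.00], [0.0, -0.0, 0.0, 0.0], [0.0, -0.0, 0.00, 0.00], [0.00, -0.00, 0.00, 0.00]]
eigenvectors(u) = [[0.29+0.00j,(0.32+0.04j),0.32-0.04j,(0.53+0j)], [-0.03+0.00j,-0.71+0.00j,(-0.71-0j),(0.55+0j)], [(0.65+0j),(0.38-0j),(0.38+0j),0.29+0.00j], [(-0.7+0j),(0.49+0.01j),0.49-0.01j,0.57+0.00j]]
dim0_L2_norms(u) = [1.8, 2.42, 4.16, 2.95]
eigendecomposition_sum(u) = [[(-0.16+0j), (-0.08-0j), -0.94+0.00j, (0.71-0j)], [(0.01-0j), (0.01+0j), 0.09-0.00j, -0.06+0.00j], [-0.35+0.00j, (-0.18-0j), (-2.08+0j), 1.57-0.00j], [(0.38-0j), 0.19+0.00j, 2.27-0.00j, (-1.71+0j)]] + [[(0.27+0.08j),(-0.05-0.03j),-0.22-0.06j,-0.09-0.02j], [(-0.62-0.11j),0.13+0.04j,0.50+0.07j,(0.2+0.02j)], [0.33+0.06j,(-0.07-0.02j),-0.27-0.04j,-0.11-0.01j], [0.43+0.08j,-0.09-0.03j,-0.35-0.06j,-0.14-0.02j]] + [[0.27-0.08j, -0.05+0.03j, (-0.22+0.06j), (-0.09+0.02j)], [(-0.62+0.11j), (0.13-0.04j), 0.50-0.07j, (0.2-0.02j)], [0.33-0.06j, -0.07+0.02j, -0.27+0.04j, (-0.11+0.01j)], [(0.43-0.08j), (-0.09+0.03j), -0.35+0.06j, (-0.14+0.02j)]] + [[(-0.07-0j), 1.29+0.00j, (1.17+0j), 1.00+0.00j], [(-0.08-0j), (1.33+0j), 1.22+0.00j, 1.03+0.00j], [-0.04-0.00j, (0.71+0j), 0.65+0.00j, (0.55+0j)], [(-0.08-0j), 1.38+0.00j, (1.26+0j), 1.07+0.00j]]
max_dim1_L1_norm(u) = 6.58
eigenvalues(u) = [(-3.94+0j), (-0.01+0.07j), (-0.01-0.07j), (2.98+0j)]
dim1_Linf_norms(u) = [1.53, 2.31, 1.97, 2.83]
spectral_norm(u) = 4.54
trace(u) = -0.99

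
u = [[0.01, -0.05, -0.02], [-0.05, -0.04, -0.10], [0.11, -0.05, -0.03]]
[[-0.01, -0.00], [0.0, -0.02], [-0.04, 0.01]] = u@[[-0.32, 0.18], [0.02, 0.11], [0.12, 0.02]]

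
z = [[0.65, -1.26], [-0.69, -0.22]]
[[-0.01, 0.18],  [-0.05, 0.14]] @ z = [[-0.13,-0.03],[-0.13,0.03]]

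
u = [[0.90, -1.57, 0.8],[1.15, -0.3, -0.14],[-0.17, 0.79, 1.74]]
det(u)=3.420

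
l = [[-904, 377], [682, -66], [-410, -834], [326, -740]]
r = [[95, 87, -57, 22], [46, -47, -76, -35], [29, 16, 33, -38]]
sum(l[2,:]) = -1244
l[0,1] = 377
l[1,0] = 682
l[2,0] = -410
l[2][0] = -410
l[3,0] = 326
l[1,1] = -66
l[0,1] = 377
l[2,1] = -834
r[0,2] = -57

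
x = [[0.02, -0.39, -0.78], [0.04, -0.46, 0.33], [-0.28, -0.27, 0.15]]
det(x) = 0.148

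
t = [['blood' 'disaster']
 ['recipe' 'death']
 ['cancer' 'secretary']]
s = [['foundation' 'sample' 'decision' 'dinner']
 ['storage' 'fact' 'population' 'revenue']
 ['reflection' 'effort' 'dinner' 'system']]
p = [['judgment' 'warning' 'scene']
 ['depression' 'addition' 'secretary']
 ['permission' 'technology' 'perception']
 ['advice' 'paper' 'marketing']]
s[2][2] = 'dinner'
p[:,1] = ['warning', 'addition', 'technology', 'paper']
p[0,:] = ['judgment', 'warning', 'scene']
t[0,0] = 'blood'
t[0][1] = 'disaster'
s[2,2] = 'dinner'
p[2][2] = 'perception'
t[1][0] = 'recipe'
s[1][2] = 'population'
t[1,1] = 'death'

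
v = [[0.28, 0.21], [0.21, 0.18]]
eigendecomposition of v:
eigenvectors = [[0.78, -0.62],[0.62, 0.78]]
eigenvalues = [0.45, 0.01]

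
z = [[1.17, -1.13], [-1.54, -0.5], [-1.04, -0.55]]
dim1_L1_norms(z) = [2.3, 2.04, 1.59]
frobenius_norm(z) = 2.58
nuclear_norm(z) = 3.55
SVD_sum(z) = [[1.16, 0.01],[-1.54, -0.01],[-1.04, -0.01]] + [[0.01, -1.14],[0.0, -0.49],[0.00, -0.54]]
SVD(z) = [[-0.53, -0.84],[0.7, -0.36],[0.48, -0.40]] @ diag([2.1959581779885005, 1.352504225695959]) @ [[-1.00, -0.01], [-0.01, 1.00]]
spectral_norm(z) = 2.20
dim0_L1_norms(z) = [3.75, 2.18]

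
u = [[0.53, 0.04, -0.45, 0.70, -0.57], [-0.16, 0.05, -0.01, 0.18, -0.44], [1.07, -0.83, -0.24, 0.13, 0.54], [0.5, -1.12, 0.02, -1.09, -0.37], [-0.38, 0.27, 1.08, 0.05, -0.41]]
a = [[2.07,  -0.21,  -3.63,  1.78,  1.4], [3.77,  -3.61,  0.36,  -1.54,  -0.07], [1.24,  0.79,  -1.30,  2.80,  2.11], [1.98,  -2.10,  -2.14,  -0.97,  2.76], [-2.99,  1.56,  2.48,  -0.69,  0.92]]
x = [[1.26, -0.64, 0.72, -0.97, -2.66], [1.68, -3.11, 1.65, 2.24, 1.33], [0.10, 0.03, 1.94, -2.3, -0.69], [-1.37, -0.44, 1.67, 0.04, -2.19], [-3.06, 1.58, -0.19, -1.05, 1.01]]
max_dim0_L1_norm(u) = 2.64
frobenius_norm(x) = 8.11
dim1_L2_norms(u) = [1.14, 0.5, 1.48, 1.68, 1.25]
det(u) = -0.33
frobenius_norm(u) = 2.85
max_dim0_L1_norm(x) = 7.88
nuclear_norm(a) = 18.70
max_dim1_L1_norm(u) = 3.1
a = x @ u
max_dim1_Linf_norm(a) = 3.77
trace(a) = -2.89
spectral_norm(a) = 8.02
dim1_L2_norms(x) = [3.25, 4.69, 3.09, 3.11, 3.74]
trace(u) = -1.16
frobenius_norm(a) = 10.43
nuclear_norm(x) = 15.61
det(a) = -16.96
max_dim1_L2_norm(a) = 5.45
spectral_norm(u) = 2.03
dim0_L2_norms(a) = [5.74, 4.53, 5.07, 3.85, 3.86]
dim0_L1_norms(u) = [2.64, 2.31, 1.8, 2.15, 2.33]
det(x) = 50.84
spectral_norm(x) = 5.56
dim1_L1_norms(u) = [2.29, 0.84, 2.81, 3.1, 2.19]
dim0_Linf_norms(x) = [3.06, 3.11, 1.94, 2.3, 2.66]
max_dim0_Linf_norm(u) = 1.12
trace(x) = 1.14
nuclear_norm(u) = 5.50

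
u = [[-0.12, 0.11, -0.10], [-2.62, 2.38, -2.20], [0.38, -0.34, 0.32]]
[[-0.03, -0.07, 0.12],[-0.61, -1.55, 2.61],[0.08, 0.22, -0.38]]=u @ [[-0.58, -0.18, -1.03], [-1.32, -0.46, -0.38], [-0.46, 0.42, -0.37]]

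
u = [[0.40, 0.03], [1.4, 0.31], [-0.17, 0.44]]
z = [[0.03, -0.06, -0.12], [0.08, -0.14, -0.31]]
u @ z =[[0.01, -0.03, -0.06],[0.07, -0.13, -0.26],[0.03, -0.05, -0.12]]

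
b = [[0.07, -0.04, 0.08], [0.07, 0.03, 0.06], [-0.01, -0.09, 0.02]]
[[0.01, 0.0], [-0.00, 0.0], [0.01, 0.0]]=b@[[0.10, 0.04], [-0.15, -0.03], [-0.07, -0.00]]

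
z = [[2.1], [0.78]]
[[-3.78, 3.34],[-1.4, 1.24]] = z @ [[-1.8, 1.59]]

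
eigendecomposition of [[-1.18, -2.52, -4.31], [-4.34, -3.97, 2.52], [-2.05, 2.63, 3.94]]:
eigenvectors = [[0.33,  0.58,  -0.53], [0.93,  -0.65,  0.39], [-0.18,  0.49,  0.75]]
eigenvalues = [-5.98, -1.99, 6.76]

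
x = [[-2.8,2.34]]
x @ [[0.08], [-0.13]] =[[-0.53]]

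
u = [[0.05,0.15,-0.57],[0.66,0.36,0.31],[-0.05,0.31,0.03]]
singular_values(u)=[0.83, 0.58, 0.28]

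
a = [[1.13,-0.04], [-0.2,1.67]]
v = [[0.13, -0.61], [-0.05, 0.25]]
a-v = [[1.00, 0.57],  [-0.15, 1.42]]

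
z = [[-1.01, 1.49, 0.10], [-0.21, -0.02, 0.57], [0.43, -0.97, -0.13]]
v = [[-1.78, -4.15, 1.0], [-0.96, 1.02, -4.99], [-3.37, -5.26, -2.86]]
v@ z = [[3.1, -3.54, -2.67], [-1.39, 3.39, 1.13], [3.28, -2.14, -2.96]]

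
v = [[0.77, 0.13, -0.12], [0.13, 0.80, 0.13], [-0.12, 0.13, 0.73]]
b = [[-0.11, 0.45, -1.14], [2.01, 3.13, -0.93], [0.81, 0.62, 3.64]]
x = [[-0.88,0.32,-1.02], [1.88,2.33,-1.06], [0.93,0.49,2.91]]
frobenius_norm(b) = 5.52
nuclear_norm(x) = 7.18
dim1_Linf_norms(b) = [1.14, 3.13, 3.64]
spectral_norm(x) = 3.33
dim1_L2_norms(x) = [1.38, 3.18, 3.09]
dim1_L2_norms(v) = [0.79, 0.82, 0.75]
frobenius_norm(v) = 1.36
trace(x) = 4.36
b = x + v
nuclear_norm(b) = 8.03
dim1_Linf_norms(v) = [0.77, 0.8, 0.73]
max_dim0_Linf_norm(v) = 0.8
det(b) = -3.48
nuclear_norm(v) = 2.30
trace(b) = 6.66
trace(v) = 2.30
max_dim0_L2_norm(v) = 0.82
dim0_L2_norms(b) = [2.17, 3.22, 3.93]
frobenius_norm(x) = 4.65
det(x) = -7.22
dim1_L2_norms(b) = [1.23, 3.83, 3.78]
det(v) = 0.41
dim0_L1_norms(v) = [1.02, 1.06, 0.98]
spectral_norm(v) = 0.92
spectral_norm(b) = 3.96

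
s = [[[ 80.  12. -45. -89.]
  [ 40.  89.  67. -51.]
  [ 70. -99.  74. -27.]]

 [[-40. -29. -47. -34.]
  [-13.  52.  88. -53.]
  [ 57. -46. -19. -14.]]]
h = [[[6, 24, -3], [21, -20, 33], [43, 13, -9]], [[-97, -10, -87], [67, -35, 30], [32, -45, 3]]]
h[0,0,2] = -3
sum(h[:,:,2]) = -33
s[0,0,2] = -45.0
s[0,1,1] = 89.0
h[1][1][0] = 67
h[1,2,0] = 32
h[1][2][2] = 3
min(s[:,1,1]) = 52.0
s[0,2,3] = -27.0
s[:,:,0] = [[80.0, 40.0, 70.0], [-40.0, -13.0, 57.0]]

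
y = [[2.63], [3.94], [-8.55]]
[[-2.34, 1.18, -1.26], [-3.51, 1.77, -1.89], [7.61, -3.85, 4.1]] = y@[[-0.89, 0.45, -0.48]]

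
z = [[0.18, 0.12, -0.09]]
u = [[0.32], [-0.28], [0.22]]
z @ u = [[0.0]]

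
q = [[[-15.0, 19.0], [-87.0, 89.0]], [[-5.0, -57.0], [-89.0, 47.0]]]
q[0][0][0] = -15.0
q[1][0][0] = -5.0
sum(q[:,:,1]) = 98.0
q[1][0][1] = -57.0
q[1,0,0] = -5.0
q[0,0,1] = 19.0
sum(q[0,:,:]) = 6.0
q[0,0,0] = -15.0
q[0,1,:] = [-87.0, 89.0]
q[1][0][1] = -57.0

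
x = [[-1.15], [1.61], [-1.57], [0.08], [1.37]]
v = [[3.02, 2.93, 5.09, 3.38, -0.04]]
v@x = [[-6.53]]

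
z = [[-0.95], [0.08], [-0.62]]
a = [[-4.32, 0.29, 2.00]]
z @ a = [[4.1, -0.28, -1.90], [-0.35, 0.02, 0.16], [2.68, -0.18, -1.24]]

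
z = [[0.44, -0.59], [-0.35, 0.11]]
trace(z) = 0.55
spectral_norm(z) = 0.80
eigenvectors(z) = [[0.88, 0.67], [-0.47, 0.74]]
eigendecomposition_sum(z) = [[0.51, -0.46], [-0.27, 0.25]] + [[-0.07, -0.13], [-0.08, -0.14]]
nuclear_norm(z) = 1.00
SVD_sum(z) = [[0.5, -0.54],[-0.22, 0.23]] + [[-0.06, -0.05], [-0.13, -0.12]]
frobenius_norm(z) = 0.82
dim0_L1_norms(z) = [0.79, 0.7]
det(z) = -0.16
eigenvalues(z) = [0.76, -0.21]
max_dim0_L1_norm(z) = 0.79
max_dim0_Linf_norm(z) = 0.59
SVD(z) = [[-0.92,0.40], [0.4,0.92]] @ diag([0.7981631349028318, 0.19807980735573189]) @ [[-0.68, 0.73], [-0.73, -0.68]]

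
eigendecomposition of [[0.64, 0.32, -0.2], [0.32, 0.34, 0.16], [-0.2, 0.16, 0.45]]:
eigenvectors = [[-0.51, 0.86, -0.05], [0.71, 0.45, 0.54], [-0.48, -0.24, 0.84]]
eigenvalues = [0.0, 0.86, 0.56]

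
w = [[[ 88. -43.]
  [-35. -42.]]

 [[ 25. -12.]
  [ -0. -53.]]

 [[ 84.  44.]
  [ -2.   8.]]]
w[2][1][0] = -2.0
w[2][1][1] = 8.0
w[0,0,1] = -43.0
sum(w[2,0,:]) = 128.0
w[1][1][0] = -0.0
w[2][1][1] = 8.0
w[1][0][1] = -12.0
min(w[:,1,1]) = -53.0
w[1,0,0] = 25.0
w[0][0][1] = -43.0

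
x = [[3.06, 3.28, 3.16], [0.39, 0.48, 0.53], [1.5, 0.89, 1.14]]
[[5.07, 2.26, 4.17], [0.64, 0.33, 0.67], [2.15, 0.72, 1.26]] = x@[[1.29, 0.12, -0.15], [0.66, 0.5, 0.64], [-0.33, 0.08, 0.8]]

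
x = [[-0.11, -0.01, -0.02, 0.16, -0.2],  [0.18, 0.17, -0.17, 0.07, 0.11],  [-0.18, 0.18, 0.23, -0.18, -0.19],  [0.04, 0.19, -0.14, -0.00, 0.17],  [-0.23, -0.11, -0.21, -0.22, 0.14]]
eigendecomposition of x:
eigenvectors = [[-0.24-0.08j, -0.24+0.08j, (-0.67+0j), 0.45-0.06j, (0.45+0.06j)], [-0.14-0.49j, (-0.14+0.49j), 0.20+0.00j, (-0.2-0.14j), (-0.2+0.14j)], [-0.23+0.38j, -0.23-0.38j, (-0.48+0j), (-0.35+0.14j), -0.35-0.14j], [(0.03-0.45j), 0.03+0.45j, 0.03+0.00j, -0.35+0.39j, -0.35-0.39j], [0.53+0.00j, 0.53-0.00j, (-0.53+0j), (-0.56+0j), -0.56-0.00j]]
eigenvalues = [(0.35+0.17j), (0.35-0.17j), (-0.29+0j), (0.01+0.16j), (0.01-0.16j)]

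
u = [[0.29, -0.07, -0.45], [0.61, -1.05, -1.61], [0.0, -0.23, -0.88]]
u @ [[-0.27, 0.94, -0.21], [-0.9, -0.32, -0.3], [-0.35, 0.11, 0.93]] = [[0.14, 0.25, -0.46], [1.34, 0.73, -1.31], [0.52, -0.02, -0.75]]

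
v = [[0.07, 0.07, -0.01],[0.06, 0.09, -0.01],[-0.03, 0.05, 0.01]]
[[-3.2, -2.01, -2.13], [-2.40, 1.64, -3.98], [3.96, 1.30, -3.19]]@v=[[-0.28,-0.51,0.03], [0.05,-0.22,-0.03], [0.45,0.23,-0.08]]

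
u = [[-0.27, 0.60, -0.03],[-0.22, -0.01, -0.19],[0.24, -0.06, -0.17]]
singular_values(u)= [0.68, 0.28, 0.25]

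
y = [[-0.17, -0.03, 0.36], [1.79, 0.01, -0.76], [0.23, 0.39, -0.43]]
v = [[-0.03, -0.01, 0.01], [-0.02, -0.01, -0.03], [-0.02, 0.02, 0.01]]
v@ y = [[-0.01, 0.00, -0.01], [-0.02, -0.01, 0.01], [0.04, 0.0, -0.03]]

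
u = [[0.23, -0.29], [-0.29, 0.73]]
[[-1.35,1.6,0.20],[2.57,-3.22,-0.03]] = u @ [[-2.81, 2.84, 1.64], [2.41, -3.28, 0.61]]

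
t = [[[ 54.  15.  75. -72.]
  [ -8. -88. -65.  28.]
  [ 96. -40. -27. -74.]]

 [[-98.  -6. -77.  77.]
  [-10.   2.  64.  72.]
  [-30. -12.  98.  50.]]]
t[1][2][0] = -30.0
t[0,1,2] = -65.0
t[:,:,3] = [[-72.0, 28.0, -74.0], [77.0, 72.0, 50.0]]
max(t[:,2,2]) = 98.0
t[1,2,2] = 98.0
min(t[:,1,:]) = -88.0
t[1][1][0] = -10.0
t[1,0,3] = 77.0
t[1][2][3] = 50.0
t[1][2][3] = 50.0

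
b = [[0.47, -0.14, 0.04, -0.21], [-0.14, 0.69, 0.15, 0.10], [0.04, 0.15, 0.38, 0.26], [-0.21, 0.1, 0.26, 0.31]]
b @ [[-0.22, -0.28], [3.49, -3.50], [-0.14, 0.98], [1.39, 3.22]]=[[-0.89, -0.28],[2.56, -1.91],[0.82, 0.67],[0.79, 0.96]]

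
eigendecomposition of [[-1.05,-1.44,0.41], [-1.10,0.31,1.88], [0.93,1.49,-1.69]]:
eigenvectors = [[0.46, 0.83, -0.44], [0.51, -0.12, 0.85], [-0.73, 0.54, 0.27]]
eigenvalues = [-3.33, -0.58, 1.48]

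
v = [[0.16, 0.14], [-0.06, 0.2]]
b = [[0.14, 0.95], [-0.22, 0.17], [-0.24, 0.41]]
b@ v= [[-0.03, 0.21], [-0.05, 0.00], [-0.06, 0.05]]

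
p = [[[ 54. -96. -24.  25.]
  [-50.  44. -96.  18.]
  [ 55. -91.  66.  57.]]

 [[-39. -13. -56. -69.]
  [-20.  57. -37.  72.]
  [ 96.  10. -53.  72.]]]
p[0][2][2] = 66.0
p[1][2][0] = 96.0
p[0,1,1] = 44.0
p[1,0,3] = -69.0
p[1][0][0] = -39.0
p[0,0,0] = 54.0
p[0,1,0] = -50.0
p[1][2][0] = 96.0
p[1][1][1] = 57.0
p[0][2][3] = 57.0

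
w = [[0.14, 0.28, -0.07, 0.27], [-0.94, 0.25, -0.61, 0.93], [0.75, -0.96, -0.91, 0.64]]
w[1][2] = -0.606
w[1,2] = -0.606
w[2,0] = 0.75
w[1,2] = -0.606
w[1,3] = 0.926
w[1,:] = [-0.939, 0.253, -0.606, 0.926]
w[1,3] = 0.926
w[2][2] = -0.907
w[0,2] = -0.068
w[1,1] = 0.253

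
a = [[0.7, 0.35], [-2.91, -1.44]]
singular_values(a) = [3.34, 0.0]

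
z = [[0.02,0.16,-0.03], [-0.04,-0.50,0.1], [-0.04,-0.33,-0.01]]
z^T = [[0.02,-0.04,-0.04], [0.16,-0.5,-0.33], [-0.03,0.10,-0.01]]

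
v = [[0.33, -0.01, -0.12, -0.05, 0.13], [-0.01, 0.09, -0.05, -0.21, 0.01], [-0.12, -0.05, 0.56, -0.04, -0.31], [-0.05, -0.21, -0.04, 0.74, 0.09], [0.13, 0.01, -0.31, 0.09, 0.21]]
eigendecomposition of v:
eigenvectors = [[-0.16, 0.32, -0.90, 0.24, -0.02], [0.16, 0.24, 0.19, 0.58, 0.74], [0.54, -0.59, -0.38, -0.26, 0.38], [-0.71, -0.63, -0.04, 0.25, 0.17], [-0.39, 0.31, -0.02, -0.69, 0.53]]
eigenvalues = [0.85, 0.76, 0.28, 0.01, 0.02]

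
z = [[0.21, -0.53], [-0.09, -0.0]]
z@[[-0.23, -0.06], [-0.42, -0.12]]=[[0.17,  0.05], [0.02,  0.01]]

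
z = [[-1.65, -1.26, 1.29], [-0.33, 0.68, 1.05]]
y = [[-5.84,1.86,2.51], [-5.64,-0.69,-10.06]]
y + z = [[-7.49,0.60,3.8],[-5.97,-0.01,-9.01]]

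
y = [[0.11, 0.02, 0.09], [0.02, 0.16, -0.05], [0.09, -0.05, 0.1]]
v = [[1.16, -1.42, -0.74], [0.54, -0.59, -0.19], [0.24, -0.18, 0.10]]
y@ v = [[0.16, -0.18, -0.08], [0.10, -0.11, -0.05], [0.1, -0.12, -0.05]]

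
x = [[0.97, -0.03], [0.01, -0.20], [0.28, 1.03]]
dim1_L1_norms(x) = [1.0, 0.21, 1.31]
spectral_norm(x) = 1.15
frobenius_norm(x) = 1.46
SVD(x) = [[0.53, 0.85], [-0.13, 0.15], [0.84, -0.51]] @ diag([1.1494249367199163, 0.8944396652913021]) @ [[0.65, 0.76], [0.76, -0.65]]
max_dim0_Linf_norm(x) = 1.03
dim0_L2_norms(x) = [1.01, 1.05]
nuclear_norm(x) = 2.04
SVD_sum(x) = [[0.39,0.46], [-0.09,-0.11], [0.63,0.73]] + [[0.58, -0.49], [0.1, -0.09], [-0.35, 0.30]]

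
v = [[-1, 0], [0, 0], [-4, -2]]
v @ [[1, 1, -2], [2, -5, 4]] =[[-1, -1, 2], [0, 0, 0], [-8, 6, 0]]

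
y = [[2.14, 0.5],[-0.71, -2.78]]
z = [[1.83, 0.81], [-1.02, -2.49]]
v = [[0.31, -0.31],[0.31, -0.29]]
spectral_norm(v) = 0.61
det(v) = 0.01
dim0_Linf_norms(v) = [0.31, 0.31]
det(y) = -5.59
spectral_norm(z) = 3.14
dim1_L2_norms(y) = [2.2, 2.87]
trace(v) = 0.02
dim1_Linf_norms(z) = [1.83, 2.49]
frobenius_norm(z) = 3.35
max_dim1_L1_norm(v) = 0.62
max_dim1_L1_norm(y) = 3.49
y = z + v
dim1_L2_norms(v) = [0.44, 0.42]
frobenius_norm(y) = 3.61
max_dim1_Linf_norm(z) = 2.49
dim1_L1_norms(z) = [2.64, 3.51]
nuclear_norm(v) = 0.62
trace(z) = -0.66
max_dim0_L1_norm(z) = 3.3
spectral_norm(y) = 3.15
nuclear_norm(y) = 4.92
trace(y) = -0.64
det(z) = -3.73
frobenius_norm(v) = 0.61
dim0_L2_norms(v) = [0.44, 0.42]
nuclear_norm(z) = 4.33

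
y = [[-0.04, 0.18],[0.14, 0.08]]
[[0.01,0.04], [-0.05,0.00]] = y @ [[-0.33, -0.10], [-0.0, 0.2]]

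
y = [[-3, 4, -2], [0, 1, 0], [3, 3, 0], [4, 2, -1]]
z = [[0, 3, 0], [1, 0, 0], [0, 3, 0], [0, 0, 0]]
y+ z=[[-3, 7, -2], [1, 1, 0], [3, 6, 0], [4, 2, -1]]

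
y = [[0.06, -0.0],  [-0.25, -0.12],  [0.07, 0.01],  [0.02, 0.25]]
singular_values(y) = [0.33, 0.2]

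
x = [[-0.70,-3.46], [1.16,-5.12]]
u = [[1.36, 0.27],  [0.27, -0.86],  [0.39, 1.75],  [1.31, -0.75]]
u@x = [[-0.64, -6.09], [-1.19, 3.47], [1.76, -10.31], [-1.79, -0.69]]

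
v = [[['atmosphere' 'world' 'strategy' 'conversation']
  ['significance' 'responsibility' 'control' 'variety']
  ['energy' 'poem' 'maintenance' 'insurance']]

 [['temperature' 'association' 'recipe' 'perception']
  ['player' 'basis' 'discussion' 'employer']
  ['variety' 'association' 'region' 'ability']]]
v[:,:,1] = [['world', 'responsibility', 'poem'], ['association', 'basis', 'association']]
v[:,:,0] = [['atmosphere', 'significance', 'energy'], ['temperature', 'player', 'variety']]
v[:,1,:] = [['significance', 'responsibility', 'control', 'variety'], ['player', 'basis', 'discussion', 'employer']]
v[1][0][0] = 'temperature'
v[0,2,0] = 'energy'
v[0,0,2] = 'strategy'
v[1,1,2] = 'discussion'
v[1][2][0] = 'variety'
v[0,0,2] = 'strategy'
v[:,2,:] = [['energy', 'poem', 'maintenance', 'insurance'], ['variety', 'association', 'region', 'ability']]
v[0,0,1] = 'world'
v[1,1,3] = 'employer'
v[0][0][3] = 'conversation'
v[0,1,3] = 'variety'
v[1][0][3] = 'perception'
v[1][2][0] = 'variety'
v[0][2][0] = 'energy'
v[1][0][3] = 'perception'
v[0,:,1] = ['world', 'responsibility', 'poem']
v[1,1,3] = 'employer'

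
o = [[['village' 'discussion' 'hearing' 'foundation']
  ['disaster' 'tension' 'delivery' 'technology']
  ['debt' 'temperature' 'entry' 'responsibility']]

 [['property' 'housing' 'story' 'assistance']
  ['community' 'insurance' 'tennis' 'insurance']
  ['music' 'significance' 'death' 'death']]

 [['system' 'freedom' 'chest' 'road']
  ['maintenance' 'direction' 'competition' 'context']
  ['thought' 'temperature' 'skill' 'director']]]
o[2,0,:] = ['system', 'freedom', 'chest', 'road']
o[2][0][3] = 'road'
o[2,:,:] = [['system', 'freedom', 'chest', 'road'], ['maintenance', 'direction', 'competition', 'context'], ['thought', 'temperature', 'skill', 'director']]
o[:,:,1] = [['discussion', 'tension', 'temperature'], ['housing', 'insurance', 'significance'], ['freedom', 'direction', 'temperature']]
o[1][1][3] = 'insurance'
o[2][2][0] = 'thought'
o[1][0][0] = 'property'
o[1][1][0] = 'community'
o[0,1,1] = 'tension'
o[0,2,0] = 'debt'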